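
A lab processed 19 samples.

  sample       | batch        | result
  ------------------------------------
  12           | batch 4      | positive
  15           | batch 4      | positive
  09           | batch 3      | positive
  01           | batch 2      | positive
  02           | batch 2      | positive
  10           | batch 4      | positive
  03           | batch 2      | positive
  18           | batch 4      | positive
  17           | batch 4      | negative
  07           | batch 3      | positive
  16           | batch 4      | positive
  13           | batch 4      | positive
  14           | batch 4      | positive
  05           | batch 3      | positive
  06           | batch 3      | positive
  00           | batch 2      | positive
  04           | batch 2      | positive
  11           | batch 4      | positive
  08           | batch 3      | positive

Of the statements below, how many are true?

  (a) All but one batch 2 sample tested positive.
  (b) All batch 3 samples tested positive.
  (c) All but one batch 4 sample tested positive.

(a) batch 2: |A| = 5, |A ∩ B| = 5; needs |A ∖ B| = 1 — false.
(b) batch 3: |A| = 5, |A ∩ B| = 5; needs A ⊆ B, i.e. every element of A is in B (|A ∖ B| = 0) — true.
(c) batch 4: |A| = 9, |A ∩ B| = 8; needs |A ∖ B| = 1 — true.

2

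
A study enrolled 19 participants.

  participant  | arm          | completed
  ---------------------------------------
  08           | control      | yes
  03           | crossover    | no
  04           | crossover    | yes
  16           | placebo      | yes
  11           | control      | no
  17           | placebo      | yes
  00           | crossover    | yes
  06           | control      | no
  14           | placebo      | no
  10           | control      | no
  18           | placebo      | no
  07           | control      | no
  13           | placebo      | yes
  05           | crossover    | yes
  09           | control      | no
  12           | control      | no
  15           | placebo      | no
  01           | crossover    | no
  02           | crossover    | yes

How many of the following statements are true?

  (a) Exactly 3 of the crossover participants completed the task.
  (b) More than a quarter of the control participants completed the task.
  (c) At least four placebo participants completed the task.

0

(a) crossover: |A| = 6, |A ∩ B| = 4; needs |A ∩ B| = 3 — false.
(b) control: |A| = 7, |A ∩ B| = 1; needs |A ∩ B| / |A| > 1/4 — false.
(c) placebo: |A| = 6, |A ∩ B| = 3; needs |A ∩ B| ≥ 4 — false.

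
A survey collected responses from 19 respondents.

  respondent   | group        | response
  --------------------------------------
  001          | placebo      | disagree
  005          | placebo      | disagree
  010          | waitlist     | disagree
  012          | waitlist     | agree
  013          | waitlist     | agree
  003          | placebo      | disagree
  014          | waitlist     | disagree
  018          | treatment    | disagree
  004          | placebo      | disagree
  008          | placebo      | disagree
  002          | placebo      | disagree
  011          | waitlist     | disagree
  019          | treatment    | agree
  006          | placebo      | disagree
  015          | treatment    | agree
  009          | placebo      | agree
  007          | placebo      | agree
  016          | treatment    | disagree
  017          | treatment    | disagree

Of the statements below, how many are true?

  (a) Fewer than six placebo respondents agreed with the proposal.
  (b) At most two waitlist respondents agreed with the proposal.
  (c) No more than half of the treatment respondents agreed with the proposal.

3

(a) placebo: |A| = 9, |A ∩ B| = 2; needs |A ∩ B| < 6 — true.
(b) waitlist: |A| = 5, |A ∩ B| = 2; needs |A ∩ B| ≤ 2 — true.
(c) treatment: |A| = 5, |A ∩ B| = 2; needs |A ∩ B| ≤ |A ∖ B| — true.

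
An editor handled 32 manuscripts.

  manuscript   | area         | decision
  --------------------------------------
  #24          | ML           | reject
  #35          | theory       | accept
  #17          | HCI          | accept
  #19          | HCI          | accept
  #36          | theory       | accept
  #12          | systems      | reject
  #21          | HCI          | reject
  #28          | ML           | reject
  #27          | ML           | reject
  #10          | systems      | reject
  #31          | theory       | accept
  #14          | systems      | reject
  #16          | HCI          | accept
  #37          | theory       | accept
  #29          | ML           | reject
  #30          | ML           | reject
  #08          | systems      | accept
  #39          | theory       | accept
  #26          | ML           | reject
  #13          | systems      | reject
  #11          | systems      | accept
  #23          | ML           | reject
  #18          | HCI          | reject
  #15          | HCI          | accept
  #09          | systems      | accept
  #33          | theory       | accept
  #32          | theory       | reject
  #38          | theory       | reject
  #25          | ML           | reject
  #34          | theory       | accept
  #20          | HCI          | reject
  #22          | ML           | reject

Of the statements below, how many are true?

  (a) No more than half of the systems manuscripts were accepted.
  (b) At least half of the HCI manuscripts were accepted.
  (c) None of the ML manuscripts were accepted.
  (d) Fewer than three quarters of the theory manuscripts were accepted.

(a) systems: |A| = 7, |A ∩ B| = 3; needs |A ∩ B| ≤ |A ∖ B| — true.
(b) HCI: |A| = 7, |A ∩ B| = 4; needs |A ∩ B| ≥ |A ∖ B| — true.
(c) ML: |A| = 9, |A ∩ B| = 0; needs A ∩ B = ∅ (|A ∩ B| = 0) — true.
(d) theory: |A| = 9, |A ∩ B| = 7; needs |A ∩ B| / |A| < 3/4 — false.

3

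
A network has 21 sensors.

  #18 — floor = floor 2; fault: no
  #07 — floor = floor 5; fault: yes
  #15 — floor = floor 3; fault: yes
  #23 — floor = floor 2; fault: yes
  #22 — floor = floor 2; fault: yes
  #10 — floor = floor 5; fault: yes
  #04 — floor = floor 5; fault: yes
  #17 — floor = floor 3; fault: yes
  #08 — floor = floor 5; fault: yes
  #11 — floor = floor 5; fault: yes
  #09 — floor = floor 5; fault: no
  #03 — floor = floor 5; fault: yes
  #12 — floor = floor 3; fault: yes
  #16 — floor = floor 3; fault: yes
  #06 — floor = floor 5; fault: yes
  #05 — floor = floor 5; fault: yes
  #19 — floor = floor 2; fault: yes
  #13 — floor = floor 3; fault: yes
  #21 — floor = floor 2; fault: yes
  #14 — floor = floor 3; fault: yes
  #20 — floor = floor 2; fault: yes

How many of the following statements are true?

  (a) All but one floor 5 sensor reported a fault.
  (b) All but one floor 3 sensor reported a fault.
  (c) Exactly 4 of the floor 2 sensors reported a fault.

(a) floor 5: |A| = 9, |A ∩ B| = 8; needs |A ∖ B| = 1 — true.
(b) floor 3: |A| = 6, |A ∩ B| = 6; needs |A ∖ B| = 1 — false.
(c) floor 2: |A| = 6, |A ∩ B| = 5; needs |A ∩ B| = 4 — false.

1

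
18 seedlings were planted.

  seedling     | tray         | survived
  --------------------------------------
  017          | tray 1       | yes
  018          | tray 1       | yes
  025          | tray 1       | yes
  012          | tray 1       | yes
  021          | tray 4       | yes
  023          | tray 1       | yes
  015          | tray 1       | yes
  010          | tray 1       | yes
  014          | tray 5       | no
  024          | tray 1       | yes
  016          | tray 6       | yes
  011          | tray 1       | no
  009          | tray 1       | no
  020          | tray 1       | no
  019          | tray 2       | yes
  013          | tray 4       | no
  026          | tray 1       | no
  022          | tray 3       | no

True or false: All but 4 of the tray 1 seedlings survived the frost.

Truth condition: |A ∖ B| = 4.
A (the restrictor) = {017, 018, 025, 012, 023, 015, 010, 024, 011, 009, 020, 026}, |A| = 12.
A ∖ B = {011, 009, 020, 026}, so |A ∖ B| = 4.
|A ∖ B| = 4, so the statement is true.

True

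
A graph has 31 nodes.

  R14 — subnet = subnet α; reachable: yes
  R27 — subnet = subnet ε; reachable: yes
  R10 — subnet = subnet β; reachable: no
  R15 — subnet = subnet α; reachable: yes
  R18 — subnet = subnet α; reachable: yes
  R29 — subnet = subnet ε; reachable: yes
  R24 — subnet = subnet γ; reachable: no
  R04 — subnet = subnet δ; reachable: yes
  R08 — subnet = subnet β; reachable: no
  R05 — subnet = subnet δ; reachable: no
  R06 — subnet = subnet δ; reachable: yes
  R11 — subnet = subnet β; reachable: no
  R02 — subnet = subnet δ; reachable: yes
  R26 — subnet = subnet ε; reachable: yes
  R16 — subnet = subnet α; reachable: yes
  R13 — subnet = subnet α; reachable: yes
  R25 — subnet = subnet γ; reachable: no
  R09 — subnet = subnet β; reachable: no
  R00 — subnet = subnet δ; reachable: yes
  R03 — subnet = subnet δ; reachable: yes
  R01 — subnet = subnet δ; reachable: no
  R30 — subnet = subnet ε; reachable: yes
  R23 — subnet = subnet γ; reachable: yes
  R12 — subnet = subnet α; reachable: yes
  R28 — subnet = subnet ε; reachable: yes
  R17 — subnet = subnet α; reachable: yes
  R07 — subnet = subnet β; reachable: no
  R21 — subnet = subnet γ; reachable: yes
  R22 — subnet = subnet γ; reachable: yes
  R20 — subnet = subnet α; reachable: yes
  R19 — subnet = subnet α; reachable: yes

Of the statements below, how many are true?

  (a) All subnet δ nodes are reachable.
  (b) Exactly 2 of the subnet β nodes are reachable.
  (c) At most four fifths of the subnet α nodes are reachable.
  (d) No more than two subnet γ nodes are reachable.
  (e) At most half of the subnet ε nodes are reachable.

(a) subnet δ: |A| = 7, |A ∩ B| = 5; needs A ⊆ B, i.e. every element of A is in B (|A ∖ B| = 0) — false.
(b) subnet β: |A| = 5, |A ∩ B| = 0; needs |A ∩ B| = 2 — false.
(c) subnet α: |A| = 9, |A ∩ B| = 9; needs |A ∩ B| / |A| ≤ 4/5 — false.
(d) subnet γ: |A| = 5, |A ∩ B| = 3; needs |A ∩ B| ≤ 2 — false.
(e) subnet ε: |A| = 5, |A ∩ B| = 5; needs |A ∩ B| ≤ |A ∖ B| — false.

0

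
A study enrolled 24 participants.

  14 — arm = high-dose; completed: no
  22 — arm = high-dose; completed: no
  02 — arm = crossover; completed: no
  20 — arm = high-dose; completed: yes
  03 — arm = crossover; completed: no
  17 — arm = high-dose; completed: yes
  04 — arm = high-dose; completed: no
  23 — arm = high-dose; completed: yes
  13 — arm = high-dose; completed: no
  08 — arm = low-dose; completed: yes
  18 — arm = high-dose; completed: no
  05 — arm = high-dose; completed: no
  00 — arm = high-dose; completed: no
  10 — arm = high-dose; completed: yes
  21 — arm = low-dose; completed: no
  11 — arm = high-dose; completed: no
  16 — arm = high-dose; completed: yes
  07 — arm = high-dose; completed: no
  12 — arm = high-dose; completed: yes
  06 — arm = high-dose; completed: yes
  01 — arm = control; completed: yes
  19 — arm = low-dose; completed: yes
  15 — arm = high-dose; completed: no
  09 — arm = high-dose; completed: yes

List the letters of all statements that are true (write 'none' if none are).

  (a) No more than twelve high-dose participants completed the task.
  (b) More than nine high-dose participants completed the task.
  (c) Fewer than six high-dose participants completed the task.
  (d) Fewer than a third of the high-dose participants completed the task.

|A| = 18, |A ∩ B| = 8, |A ∖ B| = 10.
(a) |A ∩ B| ≤ 12: holds.
(b) |A ∩ B| > 9: fails.
(c) |A ∩ B| < 6: fails.
(d) |A ∩ B| / |A| < 1/3: fails.

(a)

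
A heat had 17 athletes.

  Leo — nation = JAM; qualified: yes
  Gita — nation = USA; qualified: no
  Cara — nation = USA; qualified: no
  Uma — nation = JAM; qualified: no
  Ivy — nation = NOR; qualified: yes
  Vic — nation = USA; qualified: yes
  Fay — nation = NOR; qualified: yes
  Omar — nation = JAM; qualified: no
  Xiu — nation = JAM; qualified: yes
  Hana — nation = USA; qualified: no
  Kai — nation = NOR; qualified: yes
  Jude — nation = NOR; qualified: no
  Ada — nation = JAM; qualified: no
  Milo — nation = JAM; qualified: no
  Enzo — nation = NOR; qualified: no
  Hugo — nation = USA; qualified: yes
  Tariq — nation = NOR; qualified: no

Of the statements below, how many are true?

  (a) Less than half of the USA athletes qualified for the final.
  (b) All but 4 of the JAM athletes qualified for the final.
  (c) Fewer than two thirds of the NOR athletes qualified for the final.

(a) USA: |A| = 5, |A ∩ B| = 2; needs |A ∩ B| < |A ∖ B| — true.
(b) JAM: |A| = 6, |A ∩ B| = 2; needs |A ∖ B| = 4 — true.
(c) NOR: |A| = 6, |A ∩ B| = 3; needs |A ∩ B| / |A| < 2/3 — true.

3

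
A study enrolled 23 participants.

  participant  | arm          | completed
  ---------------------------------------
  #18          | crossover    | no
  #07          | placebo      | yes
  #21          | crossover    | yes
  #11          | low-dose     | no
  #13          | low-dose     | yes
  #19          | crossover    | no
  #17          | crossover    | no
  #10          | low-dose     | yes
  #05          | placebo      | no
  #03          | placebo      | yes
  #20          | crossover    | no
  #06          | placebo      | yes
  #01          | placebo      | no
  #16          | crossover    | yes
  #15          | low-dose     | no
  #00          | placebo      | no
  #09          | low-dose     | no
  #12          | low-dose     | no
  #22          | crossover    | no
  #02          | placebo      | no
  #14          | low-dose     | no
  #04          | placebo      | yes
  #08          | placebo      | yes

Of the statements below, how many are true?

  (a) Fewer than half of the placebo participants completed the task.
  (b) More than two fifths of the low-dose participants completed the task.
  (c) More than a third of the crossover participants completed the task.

0

(a) placebo: |A| = 9, |A ∩ B| = 5; needs |A ∩ B| < |A ∖ B| — false.
(b) low-dose: |A| = 7, |A ∩ B| = 2; needs |A ∩ B| / |A| > 2/5 — false.
(c) crossover: |A| = 7, |A ∩ B| = 2; needs |A ∩ B| / |A| > 1/3 — false.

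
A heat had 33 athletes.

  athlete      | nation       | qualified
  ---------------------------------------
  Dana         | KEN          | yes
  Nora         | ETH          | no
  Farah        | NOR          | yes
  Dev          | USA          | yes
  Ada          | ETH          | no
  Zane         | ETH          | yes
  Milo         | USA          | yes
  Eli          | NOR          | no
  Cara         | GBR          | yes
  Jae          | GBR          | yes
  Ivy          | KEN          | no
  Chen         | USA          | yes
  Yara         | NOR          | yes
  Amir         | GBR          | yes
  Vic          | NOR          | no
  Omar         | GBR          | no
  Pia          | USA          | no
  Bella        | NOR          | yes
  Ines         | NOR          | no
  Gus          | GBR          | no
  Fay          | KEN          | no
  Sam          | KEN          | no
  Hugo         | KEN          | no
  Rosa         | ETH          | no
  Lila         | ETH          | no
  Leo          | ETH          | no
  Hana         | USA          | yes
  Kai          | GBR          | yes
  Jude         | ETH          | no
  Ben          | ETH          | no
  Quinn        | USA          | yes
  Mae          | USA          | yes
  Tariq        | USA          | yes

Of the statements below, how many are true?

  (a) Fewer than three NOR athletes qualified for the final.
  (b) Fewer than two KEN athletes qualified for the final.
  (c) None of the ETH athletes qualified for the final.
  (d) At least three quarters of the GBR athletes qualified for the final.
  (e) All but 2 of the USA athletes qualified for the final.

(a) NOR: |A| = 6, |A ∩ B| = 3; needs |A ∩ B| < 3 — false.
(b) KEN: |A| = 5, |A ∩ B| = 1; needs |A ∩ B| < 2 — true.
(c) ETH: |A| = 8, |A ∩ B| = 1; needs A ∩ B = ∅ (|A ∩ B| = 0) — false.
(d) GBR: |A| = 6, |A ∩ B| = 4; needs |A ∩ B| / |A| ≥ 3/4 — false.
(e) USA: |A| = 8, |A ∩ B| = 7; needs |A ∖ B| = 2 — false.

1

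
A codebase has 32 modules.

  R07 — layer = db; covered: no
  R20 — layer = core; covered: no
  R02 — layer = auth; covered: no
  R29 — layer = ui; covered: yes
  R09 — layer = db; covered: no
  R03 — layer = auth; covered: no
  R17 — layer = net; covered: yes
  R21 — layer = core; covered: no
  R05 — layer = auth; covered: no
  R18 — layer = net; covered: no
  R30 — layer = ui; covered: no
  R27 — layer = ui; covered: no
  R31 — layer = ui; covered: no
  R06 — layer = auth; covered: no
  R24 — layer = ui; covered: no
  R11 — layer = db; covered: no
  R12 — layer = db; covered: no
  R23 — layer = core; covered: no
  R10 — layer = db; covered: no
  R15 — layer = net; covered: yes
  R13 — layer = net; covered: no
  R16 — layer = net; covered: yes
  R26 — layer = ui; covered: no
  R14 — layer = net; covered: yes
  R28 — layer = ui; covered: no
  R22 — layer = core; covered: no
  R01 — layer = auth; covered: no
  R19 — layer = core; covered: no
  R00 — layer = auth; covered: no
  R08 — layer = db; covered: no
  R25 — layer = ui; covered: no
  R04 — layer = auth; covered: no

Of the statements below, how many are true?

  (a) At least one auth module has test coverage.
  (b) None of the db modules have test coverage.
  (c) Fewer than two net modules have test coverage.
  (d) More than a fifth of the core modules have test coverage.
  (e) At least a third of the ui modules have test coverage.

(a) auth: |A| = 7, |A ∩ B| = 0; needs A ∩ B ≠ ∅ (|A ∩ B| ≥ 1) — false.
(b) db: |A| = 6, |A ∩ B| = 0; needs A ∩ B = ∅ (|A ∩ B| = 0) — true.
(c) net: |A| = 6, |A ∩ B| = 4; needs |A ∩ B| < 2 — false.
(d) core: |A| = 5, |A ∩ B| = 0; needs |A ∩ B| / |A| > 1/5 — false.
(e) ui: |A| = 8, |A ∩ B| = 1; needs |A ∩ B| / |A| ≥ 1/3 — false.

1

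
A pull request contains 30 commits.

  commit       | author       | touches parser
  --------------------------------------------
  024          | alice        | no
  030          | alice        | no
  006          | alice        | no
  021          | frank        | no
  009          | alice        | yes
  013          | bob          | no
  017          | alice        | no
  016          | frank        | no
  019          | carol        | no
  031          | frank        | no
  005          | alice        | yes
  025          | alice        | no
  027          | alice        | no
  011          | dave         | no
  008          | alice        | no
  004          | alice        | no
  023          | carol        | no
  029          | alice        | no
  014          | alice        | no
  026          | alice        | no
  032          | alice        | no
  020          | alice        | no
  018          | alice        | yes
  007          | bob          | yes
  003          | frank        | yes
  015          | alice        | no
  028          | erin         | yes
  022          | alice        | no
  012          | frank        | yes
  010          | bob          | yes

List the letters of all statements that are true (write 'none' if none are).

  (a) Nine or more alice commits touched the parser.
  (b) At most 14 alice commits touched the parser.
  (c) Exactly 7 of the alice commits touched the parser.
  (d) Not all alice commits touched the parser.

|A| = 18, |A ∩ B| = 3, |A ∖ B| = 15.
(a) |A ∩ B| ≥ 9: fails.
(b) |A ∩ B| ≤ 14: holds.
(c) |A ∩ B| = 7: fails.
(d) A ⊄ B (|A ∖ B| ≥ 1): holds.

(b), (d)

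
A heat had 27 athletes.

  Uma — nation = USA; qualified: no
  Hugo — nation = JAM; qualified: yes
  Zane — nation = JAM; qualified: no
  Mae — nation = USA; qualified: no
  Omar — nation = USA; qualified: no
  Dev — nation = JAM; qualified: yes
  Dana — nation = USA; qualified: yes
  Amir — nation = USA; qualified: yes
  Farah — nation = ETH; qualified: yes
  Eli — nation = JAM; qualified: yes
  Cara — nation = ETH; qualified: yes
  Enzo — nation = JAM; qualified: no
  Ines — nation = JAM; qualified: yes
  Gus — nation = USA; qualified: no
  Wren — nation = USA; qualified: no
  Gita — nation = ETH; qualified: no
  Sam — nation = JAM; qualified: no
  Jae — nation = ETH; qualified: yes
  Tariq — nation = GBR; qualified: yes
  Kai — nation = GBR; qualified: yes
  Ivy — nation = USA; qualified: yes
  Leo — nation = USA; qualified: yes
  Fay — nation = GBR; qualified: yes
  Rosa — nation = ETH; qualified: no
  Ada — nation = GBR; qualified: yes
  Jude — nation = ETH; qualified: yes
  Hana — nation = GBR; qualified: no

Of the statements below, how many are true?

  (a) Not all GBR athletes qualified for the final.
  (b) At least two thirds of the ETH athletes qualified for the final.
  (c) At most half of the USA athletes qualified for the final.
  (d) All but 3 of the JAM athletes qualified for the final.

4

(a) GBR: |A| = 5, |A ∩ B| = 4; needs A ⊄ B (|A ∖ B| ≥ 1) — true.
(b) ETH: |A| = 6, |A ∩ B| = 4; needs |A ∩ B| / |A| ≥ 2/3 — true.
(c) USA: |A| = 9, |A ∩ B| = 4; needs |A ∩ B| ≤ |A ∖ B| — true.
(d) JAM: |A| = 7, |A ∩ B| = 4; needs |A ∖ B| = 3 — true.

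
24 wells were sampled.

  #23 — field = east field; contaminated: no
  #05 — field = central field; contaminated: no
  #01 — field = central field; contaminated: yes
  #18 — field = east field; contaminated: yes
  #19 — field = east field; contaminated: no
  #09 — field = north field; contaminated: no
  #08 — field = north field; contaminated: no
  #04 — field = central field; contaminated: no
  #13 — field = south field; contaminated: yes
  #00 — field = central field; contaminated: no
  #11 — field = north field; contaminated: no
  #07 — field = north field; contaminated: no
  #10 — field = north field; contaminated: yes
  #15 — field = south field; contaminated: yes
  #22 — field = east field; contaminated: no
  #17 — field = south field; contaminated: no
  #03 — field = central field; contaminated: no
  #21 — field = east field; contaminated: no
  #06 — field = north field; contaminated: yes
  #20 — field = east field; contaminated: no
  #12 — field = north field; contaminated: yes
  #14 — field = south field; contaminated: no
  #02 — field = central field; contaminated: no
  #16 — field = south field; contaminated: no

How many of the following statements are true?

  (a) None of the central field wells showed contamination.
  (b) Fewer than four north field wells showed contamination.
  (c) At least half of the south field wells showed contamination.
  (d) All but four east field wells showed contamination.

(a) central field: |A| = 6, |A ∩ B| = 1; needs A ∩ B = ∅ (|A ∩ B| = 0) — false.
(b) north field: |A| = 7, |A ∩ B| = 3; needs |A ∩ B| < 4 — true.
(c) south field: |A| = 5, |A ∩ B| = 2; needs |A ∩ B| ≥ |A ∖ B| — false.
(d) east field: |A| = 6, |A ∩ B| = 1; needs |A ∖ B| = 4 — false.

1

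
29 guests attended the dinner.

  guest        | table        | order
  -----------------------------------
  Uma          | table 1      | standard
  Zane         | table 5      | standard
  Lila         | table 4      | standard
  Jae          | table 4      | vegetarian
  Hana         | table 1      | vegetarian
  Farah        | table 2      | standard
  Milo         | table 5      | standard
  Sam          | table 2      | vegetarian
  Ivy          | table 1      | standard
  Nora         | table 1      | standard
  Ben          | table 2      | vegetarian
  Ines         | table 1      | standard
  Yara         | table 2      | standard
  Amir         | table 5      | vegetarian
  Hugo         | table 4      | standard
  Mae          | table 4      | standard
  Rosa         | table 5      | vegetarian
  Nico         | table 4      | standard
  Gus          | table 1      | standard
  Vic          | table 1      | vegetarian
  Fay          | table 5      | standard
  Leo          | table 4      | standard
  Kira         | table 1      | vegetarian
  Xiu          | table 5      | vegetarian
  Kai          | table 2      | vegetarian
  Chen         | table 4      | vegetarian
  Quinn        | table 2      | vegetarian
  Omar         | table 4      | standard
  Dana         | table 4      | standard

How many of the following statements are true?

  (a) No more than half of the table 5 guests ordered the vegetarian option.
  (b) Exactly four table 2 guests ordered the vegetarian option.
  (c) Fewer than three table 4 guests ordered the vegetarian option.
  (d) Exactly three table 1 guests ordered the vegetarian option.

4

(a) table 5: |A| = 6, |A ∩ B| = 3; needs |A ∩ B| ≤ |A ∖ B| — true.
(b) table 2: |A| = 6, |A ∩ B| = 4; needs |A ∩ B| = 4 — true.
(c) table 4: |A| = 9, |A ∩ B| = 2; needs |A ∩ B| < 3 — true.
(d) table 1: |A| = 8, |A ∩ B| = 3; needs |A ∩ B| = 3 — true.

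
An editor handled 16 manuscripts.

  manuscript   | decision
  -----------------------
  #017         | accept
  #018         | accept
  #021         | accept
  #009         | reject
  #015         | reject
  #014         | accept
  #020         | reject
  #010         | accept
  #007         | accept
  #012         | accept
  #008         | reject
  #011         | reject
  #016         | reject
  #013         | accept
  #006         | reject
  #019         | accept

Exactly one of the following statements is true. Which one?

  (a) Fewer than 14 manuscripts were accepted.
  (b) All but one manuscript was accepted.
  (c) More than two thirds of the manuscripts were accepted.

|A| = 16, |A ∩ B| = 9, |A ∖ B| = 7.
(a) requires |A ∩ B| < 14: true.
(b) requires |A ∖ B| = 1: false.
(c) requires |A ∩ B| / |A| > 2/3: false.

(a)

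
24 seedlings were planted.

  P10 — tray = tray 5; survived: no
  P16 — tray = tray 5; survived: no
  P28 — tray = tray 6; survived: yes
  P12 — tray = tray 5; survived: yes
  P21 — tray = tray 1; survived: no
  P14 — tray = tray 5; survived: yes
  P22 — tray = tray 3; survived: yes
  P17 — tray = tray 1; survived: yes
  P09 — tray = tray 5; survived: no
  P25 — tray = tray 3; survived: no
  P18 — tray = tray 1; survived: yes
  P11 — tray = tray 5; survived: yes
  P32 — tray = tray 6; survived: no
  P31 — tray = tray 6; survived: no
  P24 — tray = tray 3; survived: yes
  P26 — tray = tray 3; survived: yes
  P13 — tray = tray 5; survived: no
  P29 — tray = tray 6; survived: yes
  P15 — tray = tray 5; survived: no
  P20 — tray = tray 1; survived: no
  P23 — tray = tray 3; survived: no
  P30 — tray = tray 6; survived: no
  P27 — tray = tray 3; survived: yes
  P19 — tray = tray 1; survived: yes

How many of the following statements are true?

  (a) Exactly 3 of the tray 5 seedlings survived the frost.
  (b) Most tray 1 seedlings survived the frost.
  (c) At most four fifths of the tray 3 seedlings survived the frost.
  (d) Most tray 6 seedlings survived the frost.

(a) tray 5: |A| = 8, |A ∩ B| = 3; needs |A ∩ B| = 3 — true.
(b) tray 1: |A| = 5, |A ∩ B| = 3; needs |A ∩ B| > |A ∖ B| — true.
(c) tray 3: |A| = 6, |A ∩ B| = 4; needs |A ∩ B| / |A| ≤ 4/5 — true.
(d) tray 6: |A| = 5, |A ∩ B| = 2; needs |A ∩ B| > |A ∖ B| — false.

3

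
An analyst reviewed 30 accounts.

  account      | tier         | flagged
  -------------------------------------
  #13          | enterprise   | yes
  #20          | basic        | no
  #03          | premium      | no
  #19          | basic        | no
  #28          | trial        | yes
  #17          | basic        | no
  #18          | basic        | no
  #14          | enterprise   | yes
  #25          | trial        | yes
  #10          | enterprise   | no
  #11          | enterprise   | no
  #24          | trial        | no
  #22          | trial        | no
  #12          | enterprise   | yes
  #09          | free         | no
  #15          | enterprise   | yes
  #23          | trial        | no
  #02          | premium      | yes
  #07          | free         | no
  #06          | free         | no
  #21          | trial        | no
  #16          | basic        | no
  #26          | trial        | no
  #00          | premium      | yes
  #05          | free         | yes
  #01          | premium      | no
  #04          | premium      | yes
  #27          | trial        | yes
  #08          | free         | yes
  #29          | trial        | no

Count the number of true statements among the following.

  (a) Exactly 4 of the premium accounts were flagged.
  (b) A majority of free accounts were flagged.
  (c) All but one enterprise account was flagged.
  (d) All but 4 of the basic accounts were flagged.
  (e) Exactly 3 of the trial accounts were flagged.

(a) premium: |A| = 5, |A ∩ B| = 3; needs |A ∩ B| = 4 — false.
(b) free: |A| = 5, |A ∩ B| = 2; needs |A ∩ B| > |A ∖ B| — false.
(c) enterprise: |A| = 6, |A ∩ B| = 4; needs |A ∖ B| = 1 — false.
(d) basic: |A| = 5, |A ∩ B| = 0; needs |A ∖ B| = 4 — false.
(e) trial: |A| = 9, |A ∩ B| = 3; needs |A ∩ B| = 3 — true.

1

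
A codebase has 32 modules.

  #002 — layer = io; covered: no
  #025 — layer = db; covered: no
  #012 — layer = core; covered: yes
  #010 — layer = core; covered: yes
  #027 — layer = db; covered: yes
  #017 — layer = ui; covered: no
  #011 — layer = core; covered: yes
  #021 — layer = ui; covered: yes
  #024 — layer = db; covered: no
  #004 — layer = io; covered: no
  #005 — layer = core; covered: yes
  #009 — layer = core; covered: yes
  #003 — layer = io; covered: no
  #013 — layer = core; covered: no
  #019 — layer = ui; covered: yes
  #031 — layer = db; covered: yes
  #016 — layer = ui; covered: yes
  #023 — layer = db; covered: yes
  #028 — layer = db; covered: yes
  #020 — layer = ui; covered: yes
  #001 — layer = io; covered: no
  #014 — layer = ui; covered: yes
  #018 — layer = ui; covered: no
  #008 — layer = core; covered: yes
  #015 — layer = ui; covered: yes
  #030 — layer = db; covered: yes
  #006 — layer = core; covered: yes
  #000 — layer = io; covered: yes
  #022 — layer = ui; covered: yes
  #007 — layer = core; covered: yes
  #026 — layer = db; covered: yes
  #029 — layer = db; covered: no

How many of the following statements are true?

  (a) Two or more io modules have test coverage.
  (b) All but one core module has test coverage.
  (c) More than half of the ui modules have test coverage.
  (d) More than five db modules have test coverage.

(a) io: |A| = 5, |A ∩ B| = 1; needs |A ∩ B| ≥ 2 — false.
(b) core: |A| = 9, |A ∩ B| = 8; needs |A ∖ B| = 1 — true.
(c) ui: |A| = 9, |A ∩ B| = 7; needs |A ∩ B| > |A ∖ B| — true.
(d) db: |A| = 9, |A ∩ B| = 6; needs |A ∩ B| > 5 — true.

3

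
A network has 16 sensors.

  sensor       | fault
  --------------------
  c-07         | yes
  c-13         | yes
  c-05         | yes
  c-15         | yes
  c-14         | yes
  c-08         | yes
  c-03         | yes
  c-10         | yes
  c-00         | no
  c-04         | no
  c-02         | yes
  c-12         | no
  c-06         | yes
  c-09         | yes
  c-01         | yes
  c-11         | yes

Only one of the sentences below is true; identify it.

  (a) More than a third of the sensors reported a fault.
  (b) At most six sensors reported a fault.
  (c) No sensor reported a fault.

|A| = 16, |A ∩ B| = 13, |A ∖ B| = 3.
(a) requires |A ∩ B| / |A| > 1/3: true.
(b) requires |A ∩ B| ≤ 6: false.
(c) requires A ∩ B = ∅ (|A ∩ B| = 0): false.

(a)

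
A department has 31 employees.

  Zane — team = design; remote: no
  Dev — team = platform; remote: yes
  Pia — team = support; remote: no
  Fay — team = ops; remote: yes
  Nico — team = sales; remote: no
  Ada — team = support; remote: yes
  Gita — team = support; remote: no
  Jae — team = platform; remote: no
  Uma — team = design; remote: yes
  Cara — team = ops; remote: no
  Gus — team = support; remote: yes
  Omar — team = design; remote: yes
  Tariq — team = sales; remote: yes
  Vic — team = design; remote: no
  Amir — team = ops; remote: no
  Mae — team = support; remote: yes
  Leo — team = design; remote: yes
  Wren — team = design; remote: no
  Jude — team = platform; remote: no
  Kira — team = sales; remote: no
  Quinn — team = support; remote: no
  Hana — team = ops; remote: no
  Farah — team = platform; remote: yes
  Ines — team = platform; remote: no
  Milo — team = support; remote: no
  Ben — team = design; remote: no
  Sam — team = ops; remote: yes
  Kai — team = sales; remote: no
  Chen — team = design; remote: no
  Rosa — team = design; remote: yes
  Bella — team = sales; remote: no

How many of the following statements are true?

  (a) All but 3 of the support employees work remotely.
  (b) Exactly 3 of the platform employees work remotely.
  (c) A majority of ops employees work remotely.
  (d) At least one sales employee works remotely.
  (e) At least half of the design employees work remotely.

(a) support: |A| = 7, |A ∩ B| = 3; needs |A ∖ B| = 3 — false.
(b) platform: |A| = 5, |A ∩ B| = 2; needs |A ∩ B| = 3 — false.
(c) ops: |A| = 5, |A ∩ B| = 2; needs |A ∩ B| > |A ∖ B| — false.
(d) sales: |A| = 5, |A ∩ B| = 1; needs A ∩ B ≠ ∅ (|A ∩ B| ≥ 1) — true.
(e) design: |A| = 9, |A ∩ B| = 4; needs |A ∩ B| ≥ |A ∖ B| — false.

1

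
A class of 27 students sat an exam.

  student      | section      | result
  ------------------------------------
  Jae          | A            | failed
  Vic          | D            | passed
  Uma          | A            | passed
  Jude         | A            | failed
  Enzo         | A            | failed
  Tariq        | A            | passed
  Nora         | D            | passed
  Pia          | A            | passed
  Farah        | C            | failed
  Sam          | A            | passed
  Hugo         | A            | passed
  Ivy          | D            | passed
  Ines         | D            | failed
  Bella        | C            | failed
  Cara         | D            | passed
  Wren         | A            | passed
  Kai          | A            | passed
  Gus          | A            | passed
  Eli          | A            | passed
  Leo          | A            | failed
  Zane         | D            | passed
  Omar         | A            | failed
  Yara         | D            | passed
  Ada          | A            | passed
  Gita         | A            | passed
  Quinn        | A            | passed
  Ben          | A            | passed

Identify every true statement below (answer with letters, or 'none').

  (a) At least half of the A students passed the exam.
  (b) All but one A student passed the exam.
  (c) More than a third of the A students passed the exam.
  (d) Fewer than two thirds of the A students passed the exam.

|A| = 18, |A ∩ B| = 13, |A ∖ B| = 5.
(a) |A ∩ B| ≥ |A ∖ B|: holds.
(b) |A ∖ B| = 1: fails.
(c) |A ∩ B| / |A| > 1/3: holds.
(d) |A ∩ B| / |A| < 2/3: fails.

(a), (c)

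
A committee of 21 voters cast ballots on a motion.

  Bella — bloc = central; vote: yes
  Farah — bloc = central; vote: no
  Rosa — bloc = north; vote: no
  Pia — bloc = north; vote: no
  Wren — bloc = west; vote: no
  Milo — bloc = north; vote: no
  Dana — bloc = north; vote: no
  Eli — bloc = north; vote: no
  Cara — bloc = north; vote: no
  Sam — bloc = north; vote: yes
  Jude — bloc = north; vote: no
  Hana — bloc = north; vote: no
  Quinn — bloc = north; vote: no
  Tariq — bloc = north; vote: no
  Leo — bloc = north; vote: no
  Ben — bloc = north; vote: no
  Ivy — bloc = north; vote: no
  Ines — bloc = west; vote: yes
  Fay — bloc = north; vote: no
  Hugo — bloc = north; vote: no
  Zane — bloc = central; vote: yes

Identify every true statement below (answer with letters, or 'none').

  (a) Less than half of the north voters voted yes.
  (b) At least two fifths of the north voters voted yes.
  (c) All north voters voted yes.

|A| = 16, |A ∩ B| = 1, |A ∖ B| = 15.
(a) |A ∩ B| < |A ∖ B|: holds.
(b) |A ∩ B| / |A| ≥ 2/5: fails.
(c) A ⊆ B, i.e. every element of A is in B (|A ∖ B| = 0): fails.

(a)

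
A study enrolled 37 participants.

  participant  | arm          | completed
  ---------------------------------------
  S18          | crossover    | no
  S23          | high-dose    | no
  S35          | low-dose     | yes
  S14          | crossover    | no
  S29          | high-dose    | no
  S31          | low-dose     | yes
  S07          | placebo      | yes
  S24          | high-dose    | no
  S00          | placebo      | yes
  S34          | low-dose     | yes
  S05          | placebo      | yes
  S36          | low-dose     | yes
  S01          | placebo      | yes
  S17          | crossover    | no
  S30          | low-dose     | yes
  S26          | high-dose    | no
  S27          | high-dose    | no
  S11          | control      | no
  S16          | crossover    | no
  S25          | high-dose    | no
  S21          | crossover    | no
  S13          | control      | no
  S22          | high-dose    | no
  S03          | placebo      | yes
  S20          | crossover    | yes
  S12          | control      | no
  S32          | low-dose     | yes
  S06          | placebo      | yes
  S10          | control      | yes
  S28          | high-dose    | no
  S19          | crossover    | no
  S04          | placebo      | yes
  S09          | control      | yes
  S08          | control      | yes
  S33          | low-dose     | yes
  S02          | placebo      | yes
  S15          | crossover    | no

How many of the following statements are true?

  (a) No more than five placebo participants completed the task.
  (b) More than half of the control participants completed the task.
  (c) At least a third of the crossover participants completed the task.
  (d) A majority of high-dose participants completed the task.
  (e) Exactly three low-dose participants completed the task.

(a) placebo: |A| = 8, |A ∩ B| = 8; needs |A ∩ B| ≤ 5 — false.
(b) control: |A| = 6, |A ∩ B| = 3; needs |A ∩ B| > |A ∖ B| — false.
(c) crossover: |A| = 8, |A ∩ B| = 1; needs |A ∩ B| / |A| ≥ 1/3 — false.
(d) high-dose: |A| = 8, |A ∩ B| = 0; needs |A ∩ B| > |A ∖ B| — false.
(e) low-dose: |A| = 7, |A ∩ B| = 7; needs |A ∩ B| = 3 — false.

0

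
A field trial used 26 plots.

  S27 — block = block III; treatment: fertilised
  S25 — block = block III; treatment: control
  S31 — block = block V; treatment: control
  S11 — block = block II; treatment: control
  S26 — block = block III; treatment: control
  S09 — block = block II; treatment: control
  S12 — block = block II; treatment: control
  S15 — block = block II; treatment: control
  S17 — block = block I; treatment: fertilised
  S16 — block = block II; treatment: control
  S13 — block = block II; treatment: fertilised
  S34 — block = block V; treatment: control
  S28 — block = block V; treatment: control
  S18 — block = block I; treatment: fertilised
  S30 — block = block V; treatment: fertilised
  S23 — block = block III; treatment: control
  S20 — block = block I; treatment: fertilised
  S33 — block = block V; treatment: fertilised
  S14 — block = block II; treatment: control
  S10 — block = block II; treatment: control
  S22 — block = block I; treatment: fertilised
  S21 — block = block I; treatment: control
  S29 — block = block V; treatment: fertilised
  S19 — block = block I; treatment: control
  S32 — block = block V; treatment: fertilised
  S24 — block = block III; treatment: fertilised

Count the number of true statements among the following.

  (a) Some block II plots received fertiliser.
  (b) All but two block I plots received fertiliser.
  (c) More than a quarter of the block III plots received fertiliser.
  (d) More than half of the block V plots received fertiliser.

4

(a) block II: |A| = 8, |A ∩ B| = 1; needs A ∩ B ≠ ∅ (|A ∩ B| ≥ 1) — true.
(b) block I: |A| = 6, |A ∩ B| = 4; needs |A ∖ B| = 2 — true.
(c) block III: |A| = 5, |A ∩ B| = 2; needs |A ∩ B| / |A| > 1/4 — true.
(d) block V: |A| = 7, |A ∩ B| = 4; needs |A ∩ B| > |A ∖ B| — true.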